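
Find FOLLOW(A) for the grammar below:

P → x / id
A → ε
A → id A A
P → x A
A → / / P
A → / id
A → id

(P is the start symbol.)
{ $, '/', 'id' }

To compute FOLLOW(A), find every occurrence of A on a right-hand side N → α A β: add FIRST(β) \ {ε}, and if β is empty or nullable also add FOLLOW(N). Iterate to a fixed point.

In A → id A A: A is followed by A, add FIRST(A) \ {ε} = { '/', 'id' }
  A is nullable, so FOLLOW(A) is also included — that is the set being defined, nothing new
In A → id A A: A is at the end; this adds FOLLOW(A) to itself — nothing new
In P → x A: A is at the end, add FOLLOW(P)

The FOLLOW sets referred to above (computed the same way, to a fixed point):
  FOLLOW(P) = { $, '/', 'id' }

Taking the union: FOLLOW(A) = { $, '/', 'id' }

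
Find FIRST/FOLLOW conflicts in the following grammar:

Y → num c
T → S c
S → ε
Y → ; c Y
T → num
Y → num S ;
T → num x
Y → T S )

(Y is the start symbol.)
No FIRST/FOLLOW conflicts.

A FIRST/FOLLOW conflict occurs when a non-terminal N has a nullable alternative N → β (β ⇒* ε) and another alternative N → α with FIRST(α) ∩ FOLLOW(N) ≠ ∅: on such a lookahead the parser cannot decide between expanding α and letting N vanish via β.

Nullable non-terminals: S.
S has a nullable alternative but only one production, so nothing to check.

T, Y have no nullable alternative, so no FIRST/FOLLOW check is needed there.

No FIRST/FOLLOW conflicts found.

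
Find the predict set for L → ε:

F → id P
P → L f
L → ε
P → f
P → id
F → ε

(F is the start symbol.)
{ 'f' }

PREDICT(L → ε) = (FIRST(RHS) \ {ε}) ∪ (FOLLOW(L) if ε ∈ FIRST(RHS), i.e. RHS ⇒* ε)
The right-hand side is ε (FIRST(ε) = { ε }), so the predict set is FOLLOW(L) = { 'f' }
PREDICT(L → ε) = { 'f' }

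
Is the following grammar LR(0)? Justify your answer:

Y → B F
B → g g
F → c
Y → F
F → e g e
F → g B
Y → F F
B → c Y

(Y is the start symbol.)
Augment with Y' → Y and build the canonical LR(0) collection (I0 = CLOSURE({[Y' → . Y]}), then GOTO on every symbol after a dot until no new states appear). It has 19 states:
  I0: { [B → . c Y], [B → . g g], [F → . c], [F → . e g e], [F → . g B], [Y → . B F], [Y → . F F], [Y → . F], [Y' → . Y] }  — shift
  I1: { [F → . c], [F → . e g e], [F → . g B], [Y → B . F] }  — shift
  I2: { [F → . c], [F → . e g e], [F → . g B], [Y → F . F], [Y → F .] }  — shift, reduce
  I3: { [Y' → Y .] }  — accept
  I4: { [B → . c Y], [B → . g g], [B → c . Y], [F → . c], [F → . e g e], [F → . g B], [F → c .], [Y → . B F], [Y → . F F], [Y → . F] }  — shift, reduce
  I5: { [F → e . g e] }  — shift
  I6: { [B → . c Y], [B → . g g], [B → g . g], [F → g . B] }  — shift
  I7: { [F → g B .] }  — reduce
  I8: { [B → . c Y], [B → . g g], [B → c . Y], [F → . c], [F → . e g e], [F → . g B], [Y → . B F], [Y → . F F], [Y → . F] }  — shift
  I9: { [B → g . g], [B → g g .] }  — shift, reduce
  I10: { [B → g g .] }  — reduce
  I11: { [B → c Y .] }  — reduce
  I12: { [F → e g . e] }  — shift
  I13: { [F → e g e .] }  — reduce
  I14: { [Y → F F .] }  — reduce
  I15: { [F → c .] }  — reduce
  I16: { [B → . c Y], [B → . g g], [F → g . B] }  — shift
  I17: { [B → g . g] }  — shift
  I18: { [Y → B F .] }  — reduce

Conflict in state I2:
  Shift-reduce conflict between [Y → F .] and [F → . c]
So the grammar is NOT LR(0).

Answer: No. Shift-reduce conflict between [Y → F .] and [F → . c]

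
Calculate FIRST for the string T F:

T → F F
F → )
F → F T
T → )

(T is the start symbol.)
FIRST sets of the non-terminals involved (from the grammar, by fixed-point iteration):
  FIRST(T) = { ')' }

To compute FIRST(T F), process the symbols left to right:
Symbol T is a non-terminal. Add FIRST(T) \ {ε} = { ')' }
T is not nullable (ε ∉ FIRST(T)), so stop here.
FIRST(T F) = { ')' }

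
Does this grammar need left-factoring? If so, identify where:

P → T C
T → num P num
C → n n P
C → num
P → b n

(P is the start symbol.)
No, left-factoring is not needed

Left-factoring is needed when two productions for the same non-terminal
share a common prefix on the right-hand side.

Productions for P:
  P → T C
  P → b n
Productions for C:
  C → n n P
  C → num

No common prefixes found.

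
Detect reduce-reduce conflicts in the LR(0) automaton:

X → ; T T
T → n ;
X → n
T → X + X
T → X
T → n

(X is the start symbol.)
Yes — I6: [T → n .] vs [X → n .]

A reduce-reduce conflict occurs when an LR(0) state has two complete items [A → α .] and [B → β .] — both call for a reduction, and with no lookahead the parser cannot choose between them.

Augment with X' → X and build the canonical LR(0) collection (I0 = CLOSURE({[X' → . X]}), then GOTO on every symbol after a dot until no new states appear). It has 11 states:
  I0: { [X → . ; T T], [X → . n], [X' → . X] }  — shift
  I1: { [T → . X + X], [T → . X], [T → . n ;], [T → . n], [X → . ; T T], [X → . n], [X → ; . T T] }  — shift
  I2: { [X' → X .] }  — accept
  I3: { [X → n .] }  — reduce
  I4: { [T → . X + X], [T → . X], [T → . n ;], [T → . n], [X → . ; T T], [X → . n], [X → ; T . T] }  — shift
  I5: { [T → X . + X], [T → X .] }  — shift, reduce
  I6: { [T → n . ;], [T → n .], [X → n .] }  — shift, 2 reduces
  I7: { [T → n ; .] }  — reduce
  I8: { [T → X + . X], [X → . ; T T], [X → . n] }  — shift
  I9: { [T → X + X .] }  — reduce
  I10: { [X → ; T T .] }  — reduce

I6 contains complete items [T → n .], [X → n .] — reduce-reduce conflict.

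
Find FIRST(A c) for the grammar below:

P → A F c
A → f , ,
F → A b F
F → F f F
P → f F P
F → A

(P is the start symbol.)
FIRST sets of the non-terminals involved (from the grammar, by fixed-point iteration):
  FIRST(A) = { 'f' }

To compute FIRST(A c), process the symbols left to right:
Symbol A is a non-terminal. Add FIRST(A) \ {ε} = { 'f' }
A is not nullable (ε ∉ FIRST(A)), so stop here.
FIRST(A c) = { 'f' }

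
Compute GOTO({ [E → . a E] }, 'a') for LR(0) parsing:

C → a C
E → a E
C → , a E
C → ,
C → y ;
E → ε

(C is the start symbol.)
{ [E → . a E], [E → .], [E → a . E] }

GOTO(I, 'a') = CLOSURE({ [A → αX.β] : [A → α.Xβ] ∈ I, X = 'a' })

Items with dot before 'a', with the dot advanced:
  [E → . a E] → [E → a . E]
Closure of the advanced items:
  [E → a . E] has the dot before E: add [E → . a E], [E → .]

GOTO = { [E → . a E], [E → .], [E → a . E] }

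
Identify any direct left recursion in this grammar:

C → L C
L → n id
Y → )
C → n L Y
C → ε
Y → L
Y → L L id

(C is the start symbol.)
No direct left recursion

C → L C: starts with L
L → n id: starts with n
Y → ): starts with ')'
C → n L Y: starts with n
C → ε: starts with ε
Y → L: starts with L
Y → L L id: starts with L

No direct left recursion found.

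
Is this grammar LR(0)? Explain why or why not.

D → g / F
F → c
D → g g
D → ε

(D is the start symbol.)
Augment with D' → D and build the canonical LR(0) collection (I0 = CLOSURE({[D' → . D]}), then GOTO on every symbol after a dot until no new states appear). It has 7 states:
  I0: { [D → . g / F], [D → . g g], [D → .], [D' → . D] }  — shift, reduce
  I1: { [D' → D .] }  — accept
  I2: { [D → g . / F], [D → g . g] }  — shift
  I3: { [D → g / . F], [F → . c] }  — shift
  I4: { [D → g g .] }  — reduce
  I5: { [D → g / F .] }  — reduce
  I6: { [F → c .] }  — reduce

Conflict in state I0:
  Shift-reduce conflict between [D → .] and [D → . g / F]
So the grammar is NOT LR(0).

Answer: No. Shift-reduce conflict between [D → .] and [D → . g / F]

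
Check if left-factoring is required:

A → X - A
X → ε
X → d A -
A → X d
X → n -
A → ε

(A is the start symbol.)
Left-factoring is needed when two productions for the same non-terminal
share a common prefix on the right-hand side.

Productions for A:
  A → X - A
  A → X d
  A → ε
Productions for X:
  X → ε
  X → d A -
  X → n -

Found common prefix 'X' in productions for A

Answer: Yes, A has productions with common prefix 'X'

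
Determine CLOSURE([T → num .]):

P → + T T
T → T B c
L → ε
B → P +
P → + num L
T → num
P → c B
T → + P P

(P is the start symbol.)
To compute CLOSURE, for each item [A → α.Bβ] where B is a non-terminal, add [B → .γ] for all productions B → γ; repeat for the newly added items until nothing changes.

Start with: [T → num .]
The dot is at the end, so nothing is added.

CLOSURE = { [T → num .] }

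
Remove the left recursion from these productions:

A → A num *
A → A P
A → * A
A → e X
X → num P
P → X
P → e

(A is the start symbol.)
A → * A A'
A → e X A'
A' → num * A'
A' → P A'
A' → ε
X → num P
P → X
P → e

A is directly left-recursive. The standard transformation for
  A → A α₁ | ... | A α_m | β₁ | ... | β_n
is
  A  → β₁ A' | ... | β_n A'
  A' → α₁ A' | ... | α_m A' | ε

A → * A becomes A → * A A'
A → e X becomes A → e X A'
A → A num * becomes A' → num * A'
A → A P becomes A' → P A'
Add A' → ε

Productions for other non-terminals are unchanged:
  X → num P
  P → X
  P → e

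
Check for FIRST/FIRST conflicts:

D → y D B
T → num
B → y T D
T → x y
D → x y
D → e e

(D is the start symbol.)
Productions for D:
  D → y D B: FIRST = { 'y' }
  D → x y: FIRST = { 'x' }
  D → e e: FIRST = { 'e' }
Productions for T:
  T → num: FIRST = { 'num' }
  T → x y: FIRST = { 'x' }
B has only one production, so no FIRST/FIRST conflict is possible there.

All alternatives of each non-terminal have pairwise disjoint FIRST sets.

Answer: No FIRST/FIRST conflicts.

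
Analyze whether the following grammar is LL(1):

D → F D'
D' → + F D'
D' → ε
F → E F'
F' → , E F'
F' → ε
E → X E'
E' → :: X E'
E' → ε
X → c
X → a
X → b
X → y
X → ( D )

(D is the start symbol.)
Relevant sets:
  FOLLOW(D') = { $, ')' }
  FOLLOW(F') = { $, ')', '+' }
  FOLLOW(E') = { $, ')', '+', ',' }

For D':
  PREDICT(D' → '+' F D') = { '+' }
  PREDICT(D' → ε) = { $, ')' }
For F':
  PREDICT(F' → ',' E F') = { ',' }
  PREDICT(F' → ε) = { $, ')', '+' }
For E':
  PREDICT(E' → :: X E') = { '::' }
  PREDICT(E' → ε) = { $, ')', '+', ',' }
For X:
  PREDICT(X → c) = { 'c' }
  PREDICT(X → a) = { 'a' }
  PREDICT(X → b) = { 'b' }
  PREDICT(X → y) = { 'y' }
  PREDICT(X → '(' D ')') = { '(' }
D, F, E have a single production, so nothing to check there.

All predict sets are disjoint. The grammar IS LL(1).

Answer: Yes, the grammar is LL(1).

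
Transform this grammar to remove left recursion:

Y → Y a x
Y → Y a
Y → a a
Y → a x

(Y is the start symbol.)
Y → a a Y'
Y → a x Y'
Y' → a x Y'
Y' → a Y'
Y' → ε

Y is directly left-recursive. The standard transformation for
  A → A α₁ | ... | A α_m | β₁ | ... | β_n
is
  A  → β₁ A' | ... | β_n A'
  A' → α₁ A' | ... | α_m A' | ε

Y → a a becomes Y → a a Y'
Y → a x becomes Y → a x Y'
Y → Y a x becomes Y' → a x Y'
Y → Y a becomes Y' → a Y'
Add Y' → ε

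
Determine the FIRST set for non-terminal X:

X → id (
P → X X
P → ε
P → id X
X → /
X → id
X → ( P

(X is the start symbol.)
To compute FIRST(X), examine every production with X on the left-hand side, reading each right-hand side left to right until a non-nullable symbol is reached.

From X → id (:
  - id is a terminal: add 'id' and stop
From X → /:
  - '/' is a terminal: add '/' and stop
From X → id:
  - id is a terminal: add 'id' and stop
From X → ( P:
  - '(' is a terminal: add '(' and stop

Collecting: FIRST(X) = { '(', '/', 'id' }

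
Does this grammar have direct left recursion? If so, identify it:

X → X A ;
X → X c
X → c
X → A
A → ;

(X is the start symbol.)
Direct left recursion occurs when N → N α for some non-terminal N (the right-hand side begins with the left-hand side itself).

X → X A ;: LEFT RECURSIVE (starts with X)
X → X c: LEFT RECURSIVE (starts with X)
X → c: starts with c
X → A: starts with A
A → ;: starts with ';'

The grammar has direct left recursion on: X.

Answer: Yes, X is left-recursive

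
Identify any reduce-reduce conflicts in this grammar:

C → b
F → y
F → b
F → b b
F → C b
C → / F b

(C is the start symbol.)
Augment with C' → C and build the canonical LR(0) collection (I0 = CLOSURE({[C' → . C]}), then GOTO on every symbol after a dot until no new states appear). It has 11 states:
  I0: { [C → . / F b], [C → . b], [C' → . C] }  — shift
  I1: { [C → . / F b], [C → . b], [C → / . F b], [F → . C b], [F → . b b], [F → . b], [F → . y] }  — shift
  I2: { [C' → C .] }  — accept
  I3: { [C → b .] }  — reduce
  I4: { [F → C . b] }  — shift
  I5: { [C → / F . b] }  — shift
  I6: { [C → b .], [F → b . b], [F → b .] }  — shift, 2 reduces
  I7: { [F → y .] }  — reduce
  I8: { [F → b b .] }  — reduce
  I9: { [C → / F b .] }  — reduce
  I10: { [F → C b .] }  — reduce

I6 contains complete items [C → b .], [F → b .] — reduce-reduce conflict.

Answer: Yes — I6: [C → b .] vs [F → b .]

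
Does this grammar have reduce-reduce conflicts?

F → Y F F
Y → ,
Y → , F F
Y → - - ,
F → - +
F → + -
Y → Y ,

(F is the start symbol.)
A reduce-reduce conflict occurs when an LR(0) state has two complete items [A → α .] and [B → β .] — both call for a reduction, and with no lookahead the parser cannot choose between them.

Augment with F' → F and build the canonical LR(0) collection (I0 = CLOSURE({[F' → . F]}), then GOTO on every symbol after a dot until no new states appear). It has 15 states:
  I0: { [F → . + -], [F → . - +], [F → . Y F F], [F' → . F], [Y → . , F F], [Y → . ,], [Y → . - - ,], [Y → . Y ,] }  — shift
  I1: { [F → + . -] }  — shift
  I2: { [F → . + -], [F → . - +], [F → . Y F F], [Y → , . F F], [Y → , .], [Y → . , F F], [Y → . ,], [Y → . - - ,], [Y → . Y ,] }  — shift, reduce
  I3: { [F → - . +], [Y → - . - ,] }  — shift
  I4: { [F' → F .] }  — accept
  I5: { [F → . + -], [F → . - +], [F → . Y F F], [F → Y . F F], [Y → . , F F], [Y → . ,], [Y → . - - ,], [Y → . Y ,], [Y → Y . ,] }  — shift
  I6: { [F → . + -], [F → . - +], [F → . Y F F], [Y → , . F F], [Y → , .], [Y → . , F F], [Y → . ,], [Y → . - - ,], [Y → . Y ,], [Y → Y , .] }  — shift, 2 reduces
  I7: { [F → . + -], [F → . - +], [F → . Y F F], [F → Y F . F], [Y → . , F F], [Y → . ,], [Y → . - - ,], [Y → . Y ,] }  — shift
  I8: { [F → Y F F .] }  — reduce
  I9: { [F → . + -], [F → . - +], [F → . Y F F], [Y → , F . F], [Y → . , F F], [Y → . ,], [Y → . - - ,], [Y → . Y ,] }  — shift
  I10: { [Y → , F F .] }  — reduce
  I11: { [F → - + .] }  — reduce
  I12: { [Y → - - . ,] }  — shift
  I13: { [Y → - - , .] }  — reduce
  I14: { [F → + - .] }  — reduce

I6 contains complete items [Y → , .], [Y → Y , .] — reduce-reduce conflict.

Answer: Yes — I6: [Y → , .] vs [Y → Y , .]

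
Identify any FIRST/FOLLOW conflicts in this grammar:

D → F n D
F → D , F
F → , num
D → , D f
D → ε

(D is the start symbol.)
Yes. D → F n D with FOLLOW(D) on { ',' }; D → ',' D f with FOLLOW(D) on { ',' }

A FIRST/FOLLOW conflict occurs when a non-terminal N has a nullable alternative N → β (β ⇒* ε) and another alternative N → α with FIRST(α) ∩ FOLLOW(N) ≠ ∅: on such a lookahead the parser cannot decide between expanding α and letting N vanish via β.

Nullable non-terminals: D.
FIRST sets used below: FIRST(F) = { ',' }

D: nullable alternative(s) D → ε; FOLLOW(D) = { $, ',', 'f' }
  D → F n D: FIRST \ {ε} = { ',' } — overlaps FOLLOW(D) on { ',' }: CONFLICT
  D → , D f: FIRST \ {ε} = { ',' } — overlaps FOLLOW(D) on { ',' }: CONFLICT
  D → ε: FIRST \ {ε} = { } — this is the only nullable alternative, skip

F has no nullable alternative, so no FIRST/FOLLOW check is needed there.

So the grammar has 2 FIRST/FOLLOW conflicts (marked CONFLICT above).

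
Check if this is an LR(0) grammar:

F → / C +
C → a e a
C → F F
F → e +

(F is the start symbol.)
A grammar is LR(0) if no state in the canonical LR(0) collection has:
  - both a shift item (dot before a terminal) and a complete item (shift-reduce conflict), or
  - two or more complete items (reduce-reduce conflict; the accept item [F' → F .] counts as a complete item here).

Augment with F' → F and build the canonical LR(0) collection (I0 = CLOSURE({[F' → . F]}), then GOTO on every symbol after a dot until no new states appear). It has 12 states:
  I0: { [F → . / C +], [F → . e +], [F' → . F] }  — shift
  I1: { [C → . F F], [C → . a e a], [F → . / C +], [F → . e +], [F → / . C +] }  — shift
  I2: { [F' → F .] }  — accept
  I3: { [F → e . +] }  — shift
  I4: { [F → e + .] }  — reduce
  I5: { [F → / C . +] }  — shift
  I6: { [C → F . F], [F → . / C +], [F → . e +] }  — shift
  I7: { [C → a . e a] }  — shift
  I8: { [C → a e . a] }  — shift
  I9: { [C → a e a .] }  — reduce
  I10: { [C → F F .] }  — reduce
  I11: { [F → / C + .] }  — reduce

Every state is either a pure shift/goto state or contains exactly one complete item and nothing to shift — no conflicts. The grammar is LR(0).

Answer: Yes, the grammar is LR(0)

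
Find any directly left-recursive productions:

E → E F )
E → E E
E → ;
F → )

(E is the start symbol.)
Yes, E is left-recursive

Direct left recursion occurs when N → N α for some non-terminal N (the right-hand side begins with the left-hand side itself).

E → E F ): LEFT RECURSIVE (starts with E)
E → E E: LEFT RECURSIVE (starts with E)
E → ;: starts with ';'
F → ): starts with ')'

The grammar has direct left recursion on: E.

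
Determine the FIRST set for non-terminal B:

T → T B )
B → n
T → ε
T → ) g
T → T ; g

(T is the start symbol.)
From B → n:
  - n is a terminal: add 'n' and stop

Collecting: FIRST(B) = { 'n' }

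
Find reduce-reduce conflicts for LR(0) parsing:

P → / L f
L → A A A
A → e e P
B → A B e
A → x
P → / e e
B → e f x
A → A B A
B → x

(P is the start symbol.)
Yes — I13: [A → x .] vs [B → x .]

Augment with P' → P and build the canonical LR(0) collection (I0 = CLOSURE({[P' → . P]}), then GOTO on every symbol after a dot until no new states appear). It has 23 states:
  I0: { [P → . / L f], [P → . / e e], [P' → . P] }  — shift
  I1: { [A → . A B A], [A → . e e P], [A → . x], [L → . A A A], [P → / . L f], [P → / . e e] }  — shift
  I2: { [P' → P .] }  — accept
  I3: { [A → . A B A], [A → . e e P], [A → . x], [A → A . B A], [B → . A B e], [B → . e f x], [B → . x], [L → A . A A] }  — shift
  I4: { [P → / L . f] }  — shift
  I5: { [A → e . e P], [P → / e . e] }  — shift
  I6: { [A → x .] }  — reduce
  I7: { [A → e e . P], [P → . / L f], [P → . / e e], [P → / e e .] }  — shift, reduce
  I8: { [A → e e P .] }  — reduce
  I9: { [P → / L f .] }  — reduce
  I10: { [A → . A B A], [A → . e e P], [A → . x], [A → A . B A], [B → . A B e], [B → . e f x], [B → . x], [B → A . B e], [L → A A . A] }  — shift
  I11: { [A → . A B A], [A → . e e P], [A → . x], [A → A B . A] }  — shift
  I12: { [A → e . e P], [B → e . f x] }  — shift
  I13: { [A → x .], [B → x .] }  — 2 reduces
  I14: { [A → e e . P], [P → . / L f], [P → . / e e] }  — shift
  I15: { [B → e f . x] }  — shift
  I16: { [B → e f x .] }  — reduce
  I17: { [A → . A B A], [A → . e e P], [A → . x], [A → A . B A], [A → A B A .], [B → . A B e], [B → . e f x], [B → . x] }  — shift, reduce
  I18: { [A → e . e P] }  — shift
  I19: { [A → . A B A], [A → . e e P], [A → . x], [A → A . B A], [B → . A B e], [B → . e f x], [B → . x], [B → A . B e] }  — shift
  I20: { [A → . A B A], [A → . e e P], [A → . x], [A → A B . A], [B → A B . e] }  — shift
  I21: { [A → e . e P], [B → A B e .] }  — shift, reduce
  I22: { [A → . A B A], [A → . e e P], [A → . x], [A → A . B A], [B → . A B e], [B → . e f x], [B → . x], [B → A . B e], [L → A A A .] }  — shift, reduce

I13 contains complete items [A → x .], [B → x .] — reduce-reduce conflict.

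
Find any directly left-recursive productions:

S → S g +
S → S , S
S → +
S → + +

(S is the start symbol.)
S → S g +: LEFT RECURSIVE (starts with S)
S → S , S: LEFT RECURSIVE (starts with S)
S → +: starts with '+'
S → + +: starts with '+'

The grammar has direct left recursion on: S.

Answer: Yes, S is left-recursive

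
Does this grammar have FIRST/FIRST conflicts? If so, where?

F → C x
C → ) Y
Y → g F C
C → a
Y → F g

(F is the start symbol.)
FIRST sets of the non-terminals at (or reachable through a nullable prefix from) the front of some alternative:
  FIRST(F) = { ')', 'a' }

Productions for C:
  C → ) Y: FIRST = { ')' }
  C → a: FIRST = { 'a' }
Productions for Y:
  Y → g F C: FIRST = { 'g' }
  Y → F g: FIRST = { ')', 'a' }
F has only one production, so no FIRST/FIRST conflict is possible there.

All alternatives of each non-terminal have pairwise disjoint FIRST sets.

Answer: No FIRST/FIRST conflicts.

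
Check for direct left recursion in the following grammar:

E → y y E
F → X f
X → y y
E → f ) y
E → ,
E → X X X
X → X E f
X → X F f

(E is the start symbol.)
E → y y E: starts with y
F → X f: starts with X
X → y y: starts with y
E → f ) y: starts with f
E → ,: starts with ','
E → X X X: starts with X
X → X E f: LEFT RECURSIVE (starts with X)
X → X F f: LEFT RECURSIVE (starts with X)

The grammar has direct left recursion on: X.

Answer: Yes, X is left-recursive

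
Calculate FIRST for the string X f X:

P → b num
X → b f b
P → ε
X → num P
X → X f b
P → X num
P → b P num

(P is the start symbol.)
FIRST sets of the non-terminals involved (from the grammar, by fixed-point iteration):
  FIRST(X) = { 'b', 'num' }

To compute FIRST(X f X), process the symbols left to right:
Symbol X is a non-terminal. Add FIRST(X) \ {ε} = { 'b', 'num' }
X is not nullable (ε ∉ FIRST(X)), so stop here.
FIRST(X f X) = { 'b', 'num' }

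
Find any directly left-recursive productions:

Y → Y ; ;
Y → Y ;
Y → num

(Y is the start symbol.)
Yes, Y is left-recursive

Direct left recursion occurs when N → N α for some non-terminal N (the right-hand side begins with the left-hand side itself).

Y → Y ; ;: LEFT RECURSIVE (starts with Y)
Y → Y ;: LEFT RECURSIVE (starts with Y)
Y → num: starts with num

The grammar has direct left recursion on: Y.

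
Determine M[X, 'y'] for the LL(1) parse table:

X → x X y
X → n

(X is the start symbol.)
Empty (error entry)

To find M[X, 'y'], we find productions for X where 'y' is in the predict set (PREDICT(N → α) = (FIRST(α) \ {ε}) ∪ (FOLLOW(N) if α ⇒* ε)).

X → x X y: PREDICT = { 'x' }
X → n: PREDICT = { 'n' }

M[X, 'y'] is empty (no production applies)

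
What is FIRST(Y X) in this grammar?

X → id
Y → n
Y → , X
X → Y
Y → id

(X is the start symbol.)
{ ',', 'id', 'n' }

FIRST sets of the non-terminals involved (from the grammar, by fixed-point iteration):
  FIRST(Y) = { ',', 'id', 'n' }

To compute FIRST(Y X), process the symbols left to right:
Symbol Y is a non-terminal. Add FIRST(Y) \ {ε} = { ',', 'id', 'n' }
Y is not nullable (ε ∉ FIRST(Y)), so stop here.
FIRST(Y X) = { ',', 'id', 'n' }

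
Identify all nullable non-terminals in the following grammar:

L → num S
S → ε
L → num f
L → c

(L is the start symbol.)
A non-terminal is nullable if it can derive ε (the empty string): either it has an ε-production, or it has a production whose right-hand side consists entirely of nullable non-terminals.

ε-productions: S → ε
So S is immediately nullable.
No further non-terminal can be added: every production for the remaining non-terminals contains a terminal or a non-nullable non-terminal.
Nullable = { 'S' }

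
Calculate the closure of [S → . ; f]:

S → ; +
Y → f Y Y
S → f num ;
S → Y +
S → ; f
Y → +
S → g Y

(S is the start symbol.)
{ [S → . ; f] }

To compute CLOSURE, for each item [A → α.Bβ] where B is a non-terminal, add [B → .γ] for all productions B → γ; repeat for the newly added items until nothing changes.

Start with: [S → . ; f]
The dot precedes the terminal ';', so nothing is added.

CLOSURE = { [S → . ; f] }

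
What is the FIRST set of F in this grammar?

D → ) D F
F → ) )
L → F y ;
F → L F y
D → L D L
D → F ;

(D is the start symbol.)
{ ')' }

To compute FIRST(F), examine every production with F on the left-hand side, reading each right-hand side left to right until a non-nullable symbol is reached.

FIRST sets of the other non-terminals involved (by the same procedure, iterated to a fixed point):
  FIRST(L) = { ')' }

From F → ) ):
  - ')' is a terminal: add ')' and stop
From F → L F y:
  - L is a non-terminal: add FIRST(L) \ {ε} = { ')' }
    L is not nullable, so stop

Collecting: FIRST(F) = { ')' }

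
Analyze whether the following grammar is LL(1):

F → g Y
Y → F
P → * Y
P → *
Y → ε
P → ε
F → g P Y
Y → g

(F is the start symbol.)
Relevant sets:
  FIRST(F) = { 'g' }
  FOLLOW(Y) = { $, 'g' }
  FOLLOW(P) = { $, 'g' }

For F:
  PREDICT(F → g Y) = { 'g' }
  PREDICT(F → g P Y) = { 'g' }
For Y:
  PREDICT(Y → F) = { 'g' }
  PREDICT(Y → ε) = { $, 'g' }
  PREDICT(Y → g) = { 'g' }
For P:
  PREDICT(P → '*' Y) = { '*' }
  PREDICT(P → '*') = { '*' }
  PREDICT(P → ε) = { $, 'g' }

Conflict found: Predict set conflict for F: { 'g' }
The grammar is NOT LL(1).

Answer: No. Predict set conflict for F: { 'g' }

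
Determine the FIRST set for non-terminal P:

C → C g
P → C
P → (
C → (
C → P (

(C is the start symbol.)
To compute FIRST(P), examine every production with P on the left-hand side, reading each right-hand side left to right until a non-nullable symbol is reached.

FIRST sets of the other non-terminals involved (by the same procedure, iterated to a fixed point):
  FIRST(C) = { '(' }

From P → C:
  - C is a non-terminal: add FIRST(C) \ {ε} = { '(' }
    C is not nullable, so stop
From P → (:
  - '(' is a terminal: add '(' and stop

Collecting: FIRST(P) = { '(' }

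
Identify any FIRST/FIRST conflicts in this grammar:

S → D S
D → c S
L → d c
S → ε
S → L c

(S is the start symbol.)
No FIRST/FIRST conflicts.

A FIRST/FIRST conflict occurs when two productions N → α and N → β for the same non-terminal have FIRST(α) ∩ FIRST(β) ≠ ∅ (with ε ∈ FIRST of a nullable right-hand side, so two nullable alternatives also conflict).

FIRST sets of the non-terminals at (or reachable through a nullable prefix from) the front of some alternative:
  FIRST(D) = { 'c' }
  FIRST(L) = { 'd' }

Productions for S:
  S → D S: FIRST = { 'c' }
  S → ε: FIRST = { ε }
  S → L c: FIRST = { 'd' }
D, L have only one production, so no FIRST/FIRST conflict is possible there.

All alternatives of each non-terminal have pairwise disjoint FIRST sets.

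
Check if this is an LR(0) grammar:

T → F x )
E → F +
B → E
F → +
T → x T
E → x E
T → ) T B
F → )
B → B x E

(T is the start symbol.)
No. Shift-reduce conflict between [F → ) .] and [F → . )]

A grammar is LR(0) if no state in the canonical LR(0) collection has:
  - both a shift item (dot before a terminal) and a complete item (shift-reduce conflict), or
  - two or more complete items (reduce-reduce conflict; the accept item [T' → T .] counts as a complete item here).

Augment with T' → T and build the canonical LR(0) collection (I0 = CLOSURE({[T' → . T]}), then GOTO on every symbol after a dot until no new states appear). It has 19 states:
  I0: { [F → . )], [F → . +], [T → . ) T B], [T → . F x )], [T → . x T], [T' → . T] }  — shift
  I1: { [F → ) .], [F → . )], [F → . +], [T → ) . T B], [T → . ) T B], [T → . F x )], [T → . x T] }  — shift, reduce
  I2: { [F → + .] }  — reduce
  I3: { [T → F . x )] }  — shift
  I4: { [T' → T .] }  — accept
  I5: { [F → . )], [F → . +], [T → . ) T B], [T → . F x )], [T → . x T], [T → x . T] }  — shift
  I6: { [T → x T .] }  — reduce
  I7: { [T → F x . )] }  — shift
  I8: { [T → F x ) .] }  — reduce
  I9: { [B → . B x E], [B → . E], [E → . F +], [E → . x E], [F → . )], [F → . +], [T → ) T . B] }  — shift
  I10: { [F → ) .] }  — reduce
  I11: { [B → B . x E], [T → ) T B .] }  — shift, reduce
  I12: { [B → E .] }  — reduce
  I13: { [E → F . +] }  — shift
  I14: { [E → . F +], [E → . x E], [E → x . E], [F → . )], [F → . +] }  — shift
  I15: { [E → x E .] }  — reduce
  I16: { [E → F + .] }  — reduce
  I17: { [B → B x . E], [E → . F +], [E → . x E], [F → . )], [F → . +] }  — shift
  I18: { [B → B x E .] }  — reduce

Conflict in state I1:
  Shift-reduce conflict between [F → ) .] and [F → . )]
So the grammar is NOT LR(0).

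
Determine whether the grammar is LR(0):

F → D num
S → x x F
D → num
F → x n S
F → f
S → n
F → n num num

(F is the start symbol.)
A grammar is LR(0) if no state in the canonical LR(0) collection has:
  - both a shift item (dot before a terminal) and a complete item (shift-reduce conflict), or
  - two or more complete items (reduce-reduce conflict; the accept item [F' → F .] counts as a complete item here).

Augment with F' → F and build the canonical LR(0) collection (I0 = CLOSURE({[F' → . F]}), then GOTO on every symbol after a dot until no new states appear). It has 16 states:
  I0: { [D → . num], [F → . D num], [F → . f], [F → . n num num], [F → . x n S], [F' → . F] }  — shift
  I1: { [F → D . num] }  — shift
  I2: { [F' → F .] }  — accept
  I3: { [F → f .] }  — reduce
  I4: { [F → n . num num] }  — shift
  I5: { [D → num .] }  — reduce
  I6: { [F → x . n S] }  — shift
  I7: { [F → x n . S], [S → . n], [S → . x x F] }  — shift
  I8: { [F → x n S .] }  — reduce
  I9: { [S → n .] }  — reduce
  I10: { [S → x . x F] }  — shift
  I11: { [D → . num], [F → . D num], [F → . f], [F → . n num num], [F → . x n S], [S → x x . F] }  — shift
  I12: { [S → x x F .] }  — reduce
  I13: { [F → n num . num] }  — shift
  I14: { [F → n num num .] }  — reduce
  I15: { [F → D num .] }  — reduce

Every state is either a pure shift/goto state or contains exactly one complete item and nothing to shift — no conflicts. The grammar is LR(0).

Answer: Yes, the grammar is LR(0)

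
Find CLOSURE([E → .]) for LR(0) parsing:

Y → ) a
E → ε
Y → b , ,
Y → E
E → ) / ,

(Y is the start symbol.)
Start with: [E → .]
The dot is at the end, so nothing is added.

CLOSURE = { [E → .] }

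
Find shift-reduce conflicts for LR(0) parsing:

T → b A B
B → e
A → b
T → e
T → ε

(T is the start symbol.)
Augment with T' → T and build the canonical LR(0) collection (I0 = CLOSURE({[T' → . T]}), then GOTO on every symbol after a dot until no new states appear). It has 8 states:
  I0: { [T → . b A B], [T → . e], [T → .], [T' → . T] }  — shift, reduce
  I1: { [T' → T .] }  — accept
  I2: { [A → . b], [T → b . A B] }  — shift
  I3: { [T → e .] }  — reduce
  I4: { [B → . e], [T → b A . B] }  — shift
  I5: { [A → b .] }  — reduce
  I6: { [T → b A B .] }  — reduce
  I7: { [B → e .] }  — reduce

I0 contains reduce item [T → .] and shift items [T → . b A B], [T → . e] — shift-reduce conflict.

Answer: Yes — I0: [T → .] vs [T → . b A B]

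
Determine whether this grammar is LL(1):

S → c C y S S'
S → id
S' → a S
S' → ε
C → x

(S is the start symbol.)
No. Predict set conflict for S': { 'a' }

Relevant sets:
  FOLLOW(S') = { $, 'a' }

For S:
  PREDICT(S → c C y S S') = { 'c' }
  PREDICT(S → id) = { 'id' }
For S':
  PREDICT(S' → a S) = { 'a' }
  PREDICT(S' → ε) = { $, 'a' }
C has a single production, so nothing to check there.

Conflict found: Predict set conflict for S': { 'a' }
The grammar is NOT LL(1).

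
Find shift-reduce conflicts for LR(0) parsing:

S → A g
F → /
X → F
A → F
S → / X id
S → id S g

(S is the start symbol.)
A shift-reduce conflict occurs when an LR(0) state has both:
  - a complete (reduce) item [A → α .] (dot at the end), and
  - a shift item [B → β . c γ] (dot before a terminal).

Augment with S' → S and build the canonical LR(0) collection (I0 = CLOSURE({[S' → . S]}), then GOTO on every symbol after a dot until no new states appear). It has 13 states:
  I0: { [A → . F], [F → . /], [S → . / X id], [S → . A g], [S → . id S g], [S' → . S] }  — shift
  I1: { [F → . /], [F → / .], [S → / . X id], [X → . F] }  — shift, reduce
  I2: { [S → A . g] }  — shift
  I3: { [A → F .] }  — reduce
  I4: { [S' → S .] }  — accept
  I5: { [A → . F], [F → . /], [S → . / X id], [S → . A g], [S → . id S g], [S → id . S g] }  — shift
  I6: { [S → id S . g] }  — shift
  I7: { [S → id S g .] }  — reduce
  I8: { [S → A g .] }  — reduce
  I9: { [F → / .] }  — reduce
  I10: { [X → F .] }  — reduce
  I11: { [S → / X . id] }  — shift
  I12: { [S → / X id .] }  — reduce

I1 contains reduce item [F → / .] and shift item [F → . /] — shift-reduce conflict.

Answer: Yes — I1: [F → / .] vs [F → . /]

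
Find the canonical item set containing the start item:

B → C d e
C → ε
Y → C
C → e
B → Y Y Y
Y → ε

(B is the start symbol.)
{ [B → . C d e], [B → . Y Y Y], [B' → . B], [C → . e], [C → .], [Y → . C], [Y → .] }

First, augment the grammar with B' → B
I₀ = CLOSURE({ [B' → . B] }):
  [B' → . B] has the dot before B: add [B → . C d e], [B → . Y Y Y]
  [B → . C d e] has the dot before C: add [C → .], [C → . e]
  [B → . Y Y Y] has the dot before Y: add [Y → . C], [Y → .]
No further items can be added.

I₀ = { [B → . C d e], [B → . Y Y Y], [B' → . B], [C → . e], [C → .], [Y → . C], [Y → .] }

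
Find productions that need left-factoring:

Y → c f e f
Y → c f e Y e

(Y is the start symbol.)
Left-factoring is needed when two productions for the same non-terminal
share a common prefix on the right-hand side.

Productions for Y:
  Y → c f e f
  Y → c f e Y e

Found common prefix 'c f e' in productions for Y

Answer: Yes, Y has productions with common prefix 'c f e'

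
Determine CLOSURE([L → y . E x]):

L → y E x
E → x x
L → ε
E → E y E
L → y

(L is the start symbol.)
Start with: [L → y . E x]
  [L → y . E x] has the dot before E: add [E → . x x], [E → . E y E]
No further items can be added.

CLOSURE = { [E → . E y E], [E → . x x], [L → y . E x] }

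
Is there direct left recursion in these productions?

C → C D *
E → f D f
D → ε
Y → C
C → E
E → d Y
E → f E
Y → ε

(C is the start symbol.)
Yes, C is left-recursive

C → C D *: LEFT RECURSIVE (starts with C)
E → f D f: starts with f
D → ε: starts with ε
Y → C: starts with C
C → E: starts with E
E → d Y: starts with d
E → f E: starts with f
Y → ε: starts with ε

The grammar has direct left recursion on: C.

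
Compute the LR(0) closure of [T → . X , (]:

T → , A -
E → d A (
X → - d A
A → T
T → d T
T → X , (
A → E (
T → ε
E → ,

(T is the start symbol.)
{ [T → . X , (], [X → . - d A] }

Start with: [T → . X , (]
  [T → . X , (] has the dot before X: add [X → . - d A]
No further items can be added.

CLOSURE = { [T → . X , (], [X → . - d A] }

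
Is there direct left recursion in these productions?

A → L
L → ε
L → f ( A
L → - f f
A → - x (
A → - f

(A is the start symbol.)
Direct left recursion occurs when N → N α for some non-terminal N (the right-hand side begins with the left-hand side itself).

A → L: starts with L
L → ε: starts with ε
L → f ( A: starts with f
L → - f f: starts with '-'
A → - x (: starts with '-'
A → - f: starts with '-'

No direct left recursion found.

Answer: No direct left recursion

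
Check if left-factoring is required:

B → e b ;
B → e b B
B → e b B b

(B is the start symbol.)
Left-factoring is needed when two productions for the same non-terminal
share a common prefix on the right-hand side.

Productions for B:
  B → e b ;
  B → e b B
  B → e b B b

Found common prefix 'e b' in productions for B

Answer: Yes, B has productions with common prefix 'e b'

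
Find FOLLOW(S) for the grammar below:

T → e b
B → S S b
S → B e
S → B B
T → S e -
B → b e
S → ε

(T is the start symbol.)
{ 'b', 'e' }

To compute FOLLOW(S), find every occurrence of S on a right-hand side N → α S β: add FIRST(β) \ {ε}, and if β is empty or nullable also add FOLLOW(N). Iterate to a fixed point.

In B → S S b: S is followed by S b, add FIRST(S b) \ {ε} = { 'b' }
In B → S S b: S is followed by b, add FIRST(b) \ {ε} = { 'b' }
In T → S e -: S is followed by e '-', add FIRST(e '-') \ {ε} = { 'e' }

Taking the union: FOLLOW(S) = { 'b', 'e' }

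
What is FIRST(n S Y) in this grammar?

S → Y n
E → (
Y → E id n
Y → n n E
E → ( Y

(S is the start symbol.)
To compute FIRST(n S Y), process the symbols left to right:
Symbol n is a terminal. Add 'n' and stop.
FIRST(n S Y) = { 'n' }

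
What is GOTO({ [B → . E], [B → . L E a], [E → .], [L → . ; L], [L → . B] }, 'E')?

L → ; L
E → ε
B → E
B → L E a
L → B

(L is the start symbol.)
{ [B → E .] }

GOTO(I, 'E') = CLOSURE({ [A → αX.β] : [A → α.Xβ] ∈ I, X = 'E' })

Items with dot before 'E', with the dot advanced:
  [B → . E] → [B → E .]
Closure adds nothing (no advanced item has the dot before a non-terminal).

GOTO = { [B → E .] }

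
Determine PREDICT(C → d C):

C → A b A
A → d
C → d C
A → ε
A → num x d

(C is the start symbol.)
{ 'd' }

PREDICT(C → d C) = (FIRST(RHS) \ {ε}) ∪ (FOLLOW(C) if ε ∈ FIRST(RHS), i.e. RHS ⇒* ε)
FIRST(d C) = { 'd' }
ε ∉ FIRST(d C), so FOLLOW(C) is not added.
PREDICT(C → d C) = { 'd' }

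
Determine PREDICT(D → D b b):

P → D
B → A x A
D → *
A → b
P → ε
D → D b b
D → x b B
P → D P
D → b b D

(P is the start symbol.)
{ '*', 'b', 'x' }

PREDICT(D → D b b) = (FIRST(RHS) \ {ε}) ∪ (FOLLOW(D) if ε ∈ FIRST(RHS), i.e. RHS ⇒* ε)
FIRST(D) = { '*', 'b', 'x' }
FIRST(D b b) = { '*', 'b', 'x' }
ε ∉ FIRST(D b b), so FOLLOW(D) is not added.
PREDICT(D → D b b) = { '*', 'b', 'x' }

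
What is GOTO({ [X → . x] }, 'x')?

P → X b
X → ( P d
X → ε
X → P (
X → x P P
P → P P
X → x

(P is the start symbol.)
GOTO(I, 'x') = CLOSURE({ [A → αX.β] : [A → α.Xβ] ∈ I, X = 'x' })

Items with dot before 'x', with the dot advanced:
  [X → . x] → [X → x .]
Closure adds nothing (no advanced item has the dot before a non-terminal).

GOTO = { [X → x .] }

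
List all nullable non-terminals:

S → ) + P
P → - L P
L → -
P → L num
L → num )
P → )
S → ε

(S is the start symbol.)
{ 'S' }

A non-terminal is nullable if it can derive ε (the empty string): either it has an ε-production, or it has a production whose right-hand side consists entirely of nullable non-terminals.

ε-productions: S → ε
So S is immediately nullable.
No further non-terminal can be added: every production for the remaining non-terminals contains a terminal or a non-nullable non-terminal.
Nullable = { 'S' }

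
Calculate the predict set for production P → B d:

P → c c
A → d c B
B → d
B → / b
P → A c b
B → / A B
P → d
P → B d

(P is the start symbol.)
{ '/', 'd' }

PREDICT(P → B d) = (FIRST(RHS) \ {ε}) ∪ (FOLLOW(P) if ε ∈ FIRST(RHS), i.e. RHS ⇒* ε)
FIRST(B) = { '/', 'd' }
FIRST(B d) = { '/', 'd' }
ε ∉ FIRST(B d), so FOLLOW(P) is not added.
PREDICT(P → B d) = { '/', 'd' }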